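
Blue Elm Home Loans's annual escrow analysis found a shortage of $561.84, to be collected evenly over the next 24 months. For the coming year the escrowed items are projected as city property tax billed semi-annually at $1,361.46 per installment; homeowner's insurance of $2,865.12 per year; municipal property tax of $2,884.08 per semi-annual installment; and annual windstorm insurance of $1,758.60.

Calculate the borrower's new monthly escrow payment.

City property tax = $1,361.46 × 2 = $2,722.92 annually
Homeowner's insurance = $2,865.12 annually
Municipal property tax = $2,884.08 × 2 = $5,768.16 annually
Windstorm insurance = $1,758.60 annually
Combined annual = $2,722.92 + $2,865.12 + $5,768.16 + $1,758.60 = $13,114.80
Monthly = $13,114.80 / 12 = $1,092.90
Shortage spread = $561.84 / 24 = $23.41/mo
New monthly escrow = $1,092.90 + $23.41 = $1,116.31

$1,116.31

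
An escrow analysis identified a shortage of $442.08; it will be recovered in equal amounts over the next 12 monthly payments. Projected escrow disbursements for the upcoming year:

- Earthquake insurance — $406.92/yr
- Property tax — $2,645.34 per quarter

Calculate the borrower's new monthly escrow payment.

Earthquake insurance = $406.92/yr
Property tax = $2,645.34 × 4 = $10,581.36/yr
Annual escrow total = $406.92 + $10,581.36 = $10,988.28
Monthly = $10,988.28 / 12 = $915.69
Shortage per month = $442.08 / 12 = $36.84
New monthly escrow = $915.69 + $36.84 = $952.53

$952.53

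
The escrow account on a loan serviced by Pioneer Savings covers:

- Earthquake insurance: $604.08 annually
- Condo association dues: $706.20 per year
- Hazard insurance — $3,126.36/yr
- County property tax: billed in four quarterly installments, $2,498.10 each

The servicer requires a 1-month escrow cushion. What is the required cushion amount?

Earthquake insurance — $604.08/yr
Condo association dues — $706.20/yr
Hazard insurance — $3,126.36/yr
County property tax — $2,498.10 × 4 = $9,992.40/yr
Total annual escrow = $14,429.04
Per month = $14,429.04 / 12 = $1,202.42
Cushion = 1 × $1,202.42 = $1,202.42

$1,202.42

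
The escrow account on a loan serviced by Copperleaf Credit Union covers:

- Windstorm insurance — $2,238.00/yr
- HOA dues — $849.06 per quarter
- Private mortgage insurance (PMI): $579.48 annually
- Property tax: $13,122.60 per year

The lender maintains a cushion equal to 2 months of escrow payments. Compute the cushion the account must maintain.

Windstorm insurance = $2,238.00 per year
HOA dues = $849.06 × 4 = $3,396.24 per year
Private mortgage insurance (PMI) = $579.48 per year
Property tax = $13,122.60 per year
Total annual escrow = $2,238.00 + $3,396.24 + $579.48 + $13,122.60 = $19,336.32
Monthly = $19,336.32 ÷ 12 = $1,611.36
Required cushion = 2 × $1,611.36 = $3,222.72

$3,222.72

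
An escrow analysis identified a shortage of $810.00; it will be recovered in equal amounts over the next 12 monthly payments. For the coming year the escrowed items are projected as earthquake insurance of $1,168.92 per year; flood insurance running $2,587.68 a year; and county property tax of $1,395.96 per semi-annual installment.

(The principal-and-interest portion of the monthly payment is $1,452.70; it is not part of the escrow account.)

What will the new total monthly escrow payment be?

$613.21

Earthquake insurance — $1,168.92
Flood insurance — $2,587.68
County property tax — $1,395.96 × 2 = $2,791.92
Yearly total = $6,548.52
Monthly = $6,548.52 ÷ 12 = $545.71
Shortage spread = $810.00 ÷ 12 = $67.50/mo
Adjusted monthly = $545.71 + $67.50 = $613.21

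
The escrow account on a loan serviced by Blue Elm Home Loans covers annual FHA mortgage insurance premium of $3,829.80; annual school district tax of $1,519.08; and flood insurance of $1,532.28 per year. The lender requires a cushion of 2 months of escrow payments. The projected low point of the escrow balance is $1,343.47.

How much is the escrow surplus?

FHA mortgage insurance premium: $3,829.80
School district tax: $1,519.08
Flood insurance: $1,532.28
Total annual escrow = $6,881.16
Per month = $6,881.16 / 12 = $573.43
Required cushion = 2 × $573.43 = $1,146.86
Surplus = $1,343.47 − $1,146.86 = $196.61

$196.61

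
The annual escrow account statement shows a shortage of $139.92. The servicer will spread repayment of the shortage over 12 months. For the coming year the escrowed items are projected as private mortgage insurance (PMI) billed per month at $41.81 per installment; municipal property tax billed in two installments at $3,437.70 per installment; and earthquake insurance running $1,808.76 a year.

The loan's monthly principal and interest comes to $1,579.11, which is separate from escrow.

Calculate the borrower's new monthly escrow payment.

$777.15

Private mortgage insurance (PMI) = $41.81 × 12 = $501.72
Municipal property tax = $3,437.70 × 2 = $6,875.40
Earthquake insurance = $1,808.76
Annual escrow total = $501.72 + $6,875.40 + $1,808.76 = $9,185.88
Base monthly escrow = $9,185.88 ÷ 12 = $765.49
Monthly shortage recovery: $139.92 / 12 = $11.66
Adjusted monthly = $765.49 + $11.66 = $777.15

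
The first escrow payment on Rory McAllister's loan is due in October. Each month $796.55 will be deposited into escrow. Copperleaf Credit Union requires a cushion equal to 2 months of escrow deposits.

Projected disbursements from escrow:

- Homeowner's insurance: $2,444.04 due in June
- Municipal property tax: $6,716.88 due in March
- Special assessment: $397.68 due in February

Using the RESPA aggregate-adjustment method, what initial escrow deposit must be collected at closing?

$3,982.75

Cushion = 2 × $796.55 = $1,593.10
Trial balance (start $0, +$796.55 each month, − disbursements):
  Oct: +$796.55 → $796.55
  Nov: +$796.55 → $1,593.10
  Dec: +$796.55 → $2,389.65
  Jan: +$796.55 → $3,186.20
  Feb: +$796.55 − $397.68 → $3,585.07
  Mar: +$796.55 − $6,716.88 → -$2,335.26
  Apr: +$796.55 → -$1,538.71
  May: +$796.55 → -$742.16
  Jun: +$796.55 − $2,444.04 → -$2,389.65
  Jul: +$796.55 → -$1,593.10
  Aug: +$796.55 → -$796.55
  Sep: +$796.55 → $0.00
Lowest trial balance = -$2,389.65 (Jun)
Initial deposit = cushion − low point = $1,593.10 − (-$2,389.65) = $3,982.75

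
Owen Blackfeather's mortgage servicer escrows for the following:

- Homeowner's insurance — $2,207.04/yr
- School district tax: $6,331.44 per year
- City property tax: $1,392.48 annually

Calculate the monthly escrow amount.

Homeowner's insurance — $2,207.04/yr
School district tax — $6,331.44/yr
City property tax — $1,392.48/yr
Annual escrow total = $9,930.96
Monthly = $9,930.96 ÷ 12 = $827.58

$827.58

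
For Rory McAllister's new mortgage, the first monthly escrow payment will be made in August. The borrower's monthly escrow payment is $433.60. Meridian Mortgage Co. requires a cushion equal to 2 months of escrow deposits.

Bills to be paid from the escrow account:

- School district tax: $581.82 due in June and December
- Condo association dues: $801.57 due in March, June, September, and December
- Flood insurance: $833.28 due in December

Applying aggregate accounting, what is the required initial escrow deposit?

Cushion = 2 × $433.60 = $867.20
Trial balance (start $0, +$433.60 each month, − disbursements):
  Aug: +$433.60 → $433.60
  Sep: +$433.60 − $801.57 → $65.63
  Oct: +$433.60 → $499.23
  Nov: +$433.60 → $932.83
  Dec: +$433.60 − $2,216.67 → -$850.24
  Jan: +$433.60 → -$416.64
  Feb: +$433.60 → $16.96
  Mar: +$433.60 − $801.57 → -$351.01
  Apr: +$433.60 → $82.59
  May: +$433.60 → $516.19
  Jun: +$433.60 − $1,383.39 → -$433.60
  Jul: +$433.60 → $0.00
Lowest trial balance = -$850.24 (Dec)
Initial deposit = cushion − low point = $867.20 − (-$850.24) = $1,717.44

$1,717.44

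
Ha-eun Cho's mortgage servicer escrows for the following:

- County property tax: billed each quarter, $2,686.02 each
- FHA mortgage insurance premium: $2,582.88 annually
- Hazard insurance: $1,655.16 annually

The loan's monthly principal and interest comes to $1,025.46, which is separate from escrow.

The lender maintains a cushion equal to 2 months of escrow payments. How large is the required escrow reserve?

$2,497.02

County property tax — $2,686.02 × 4 = $10,744.08 annually
FHA mortgage insurance premium — $2,582.88 annually
Hazard insurance — $1,655.16 annually
Total per year = $14,982.12
Per month = $14,982.12 / 12 = $1,248.51
Reserve = 2 × $1,248.51 = $2,497.02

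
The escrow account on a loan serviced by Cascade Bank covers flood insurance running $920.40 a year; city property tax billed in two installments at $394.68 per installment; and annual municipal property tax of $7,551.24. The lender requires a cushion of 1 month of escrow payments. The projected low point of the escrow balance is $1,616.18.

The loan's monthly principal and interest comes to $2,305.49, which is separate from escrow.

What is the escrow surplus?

Flood insurance — $920.40
City property tax — $394.68 × 2 = $789.36
Municipal property tax — $7,551.24
Total annual escrow = $9,261.00
Monthly = $9,261.00 / 12 = $771.75
Cushion = 1 × $771.75 = $771.75
Excess over cushion: $1,616.18 − $771.75 = $844.43

$844.43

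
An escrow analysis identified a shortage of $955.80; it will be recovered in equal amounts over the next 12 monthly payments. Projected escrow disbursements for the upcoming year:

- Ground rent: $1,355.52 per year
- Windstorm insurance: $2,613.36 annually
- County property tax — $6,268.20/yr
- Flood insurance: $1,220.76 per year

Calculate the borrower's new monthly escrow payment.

$1,034.47

Ground rent = $1,355.52 per year
Windstorm insurance = $2,613.36 per year
County property tax = $6,268.20 per year
Flood insurance = $1,220.76 per year
Annual escrow total = $1,355.52 + $2,613.36 + $6,268.20 + $1,220.76 = $11,457.84
Per month = $11,457.84 / 12 = $954.82
Shortage per month = $955.80 ÷ 12 = $79.65
Adjusted monthly = $954.82 + $79.65 = $1,034.47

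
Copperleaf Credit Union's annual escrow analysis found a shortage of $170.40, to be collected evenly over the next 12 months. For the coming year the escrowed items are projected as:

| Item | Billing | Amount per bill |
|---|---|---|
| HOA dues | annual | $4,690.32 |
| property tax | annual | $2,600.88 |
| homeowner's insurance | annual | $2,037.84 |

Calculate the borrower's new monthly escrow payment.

HOA dues — $4,690.32 annually
Property tax — $2,600.88 annually
Homeowner's insurance — $2,037.84 annually
Total annual escrow = $9,329.04
Monthly escrow = $9,329.04 ÷ 12 = $777.42
Shortage spread = $170.40 / 12 = $14.20/mo
Adjusted monthly = $777.42 + $14.20 = $791.62

$791.62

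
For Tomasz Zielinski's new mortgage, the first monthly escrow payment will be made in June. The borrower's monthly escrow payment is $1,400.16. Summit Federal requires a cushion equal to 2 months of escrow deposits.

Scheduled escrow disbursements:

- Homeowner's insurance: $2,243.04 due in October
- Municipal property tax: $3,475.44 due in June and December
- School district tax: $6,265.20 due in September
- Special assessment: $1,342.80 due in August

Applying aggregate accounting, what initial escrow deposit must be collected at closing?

Cushion = 2 × $1,400.16 = $2,800.32
Trial balance (start $0, +$1,400.16 each month, − disbursements):
  Jun: +$1,400.16 − $3,475.44 → -$2,075.28
  Jul: +$1,400.16 → -$675.12
  Aug: +$1,400.16 − $1,342.80 → -$617.76
  Sep: +$1,400.16 − $6,265.20 → -$5,482.80
  Oct: +$1,400.16 − $2,243.04 → -$6,325.68
  Nov: +$1,400.16 → -$4,925.52
  Dec: +$1,400.16 − $3,475.44 → -$7,000.80
  Jan: +$1,400.16 → -$5,600.64
  Feb: +$1,400.16 → -$4,200.48
  Mar: +$1,400.16 → -$2,800.32
  Apr: +$1,400.16 → -$1,400.16
  May: +$1,400.16 → $0.00
Lowest trial balance = -$7,000.80 (Dec)
Initial deposit = cushion − low point = $2,800.32 − (-$7,000.80) = $9,801.12

$9,801.12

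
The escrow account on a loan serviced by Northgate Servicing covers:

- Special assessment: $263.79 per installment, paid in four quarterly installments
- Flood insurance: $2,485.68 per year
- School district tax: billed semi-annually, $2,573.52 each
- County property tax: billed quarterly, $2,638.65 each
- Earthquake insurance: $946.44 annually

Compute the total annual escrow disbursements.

Special assessment = $263.79 × 4 = $1,055.16 per year
Flood insurance = $2,485.68 per year
School district tax = $2,573.52 × 2 = $5,147.04 per year
County property tax = $2,638.65 × 4 = $10,554.60 per year
Earthquake insurance = $946.44 per year
Total per year = $1,055.16 + $2,485.68 + $5,147.04 + $10,554.60 + $946.44 = $20,188.92

$20,188.92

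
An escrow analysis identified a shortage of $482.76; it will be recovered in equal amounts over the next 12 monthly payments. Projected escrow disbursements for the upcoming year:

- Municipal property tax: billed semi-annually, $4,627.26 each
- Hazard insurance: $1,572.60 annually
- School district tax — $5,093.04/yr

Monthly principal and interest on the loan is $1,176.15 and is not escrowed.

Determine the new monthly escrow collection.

$1,366.91

Municipal property tax: $4,627.26 × 2 = $9,254.52 per year
Hazard insurance: $1,572.60 per year
School district tax: $5,093.04 per year
Total per year = $9,254.52 + $1,572.60 + $5,093.04 = $15,920.16
Monthly = $15,920.16 / 12 = $1,326.68
Shortage per month = $482.76 / 12 = $40.23
Adjusted monthly = $1,326.68 + $40.23 = $1,366.91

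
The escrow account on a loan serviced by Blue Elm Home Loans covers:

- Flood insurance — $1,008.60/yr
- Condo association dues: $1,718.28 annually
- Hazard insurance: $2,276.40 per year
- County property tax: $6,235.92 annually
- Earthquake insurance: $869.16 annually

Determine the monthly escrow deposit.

Flood insurance — $1,008.60 per year
Condo association dues — $1,718.28 per year
Hazard insurance — $2,276.40 per year
County property tax — $6,235.92 per year
Earthquake insurance — $869.16 per year
Annual escrow total = $12,108.36
Monthly = $12,108.36 / 12 = $1,009.03

$1,009.03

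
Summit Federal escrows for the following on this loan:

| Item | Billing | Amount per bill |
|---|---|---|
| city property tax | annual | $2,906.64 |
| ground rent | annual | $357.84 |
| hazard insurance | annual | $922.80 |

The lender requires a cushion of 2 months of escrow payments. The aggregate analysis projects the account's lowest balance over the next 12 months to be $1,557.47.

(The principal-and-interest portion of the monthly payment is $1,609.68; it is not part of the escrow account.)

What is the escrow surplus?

City property tax — $2,906.64 per year
Ground rent — $357.84 per year
Hazard insurance — $922.80 per year
Yearly total = $4,187.28
Monthly = $4,187.28 / 12 = $348.94
Cushion = 2 × $348.94 = $697.88
Surplus = $1,557.47 − $697.88 = $859.59

$859.59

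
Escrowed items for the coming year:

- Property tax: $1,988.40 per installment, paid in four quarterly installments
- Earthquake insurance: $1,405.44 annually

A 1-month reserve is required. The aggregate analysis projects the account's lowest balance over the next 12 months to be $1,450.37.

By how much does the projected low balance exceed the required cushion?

Property tax — $1,988.40 × 4 = $7,953.60/yr
Earthquake insurance — $1,405.44/yr
Annual escrow total = $7,953.60 + $1,405.44 = $9,359.04
Monthly escrow = $9,359.04 ÷ 12 = $779.92
Cushion = 1 × $779.92 = $779.92
Excess over cushion: $1,450.37 − $779.92 = $670.45

$670.45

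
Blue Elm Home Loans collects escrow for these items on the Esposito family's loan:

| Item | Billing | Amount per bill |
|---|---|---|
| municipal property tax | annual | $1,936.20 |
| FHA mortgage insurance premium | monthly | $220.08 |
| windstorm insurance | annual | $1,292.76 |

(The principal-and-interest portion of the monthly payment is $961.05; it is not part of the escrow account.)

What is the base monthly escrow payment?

$489.16

Municipal property tax — $1,936.20/yr
FHA mortgage insurance premium — $220.08 × 12 = $2,640.96/yr
Windstorm insurance — $1,292.76/yr
Total annual escrow = $1,936.20 + $2,640.96 + $1,292.76 = $5,869.92
Per month = $5,869.92 / 12 = $489.16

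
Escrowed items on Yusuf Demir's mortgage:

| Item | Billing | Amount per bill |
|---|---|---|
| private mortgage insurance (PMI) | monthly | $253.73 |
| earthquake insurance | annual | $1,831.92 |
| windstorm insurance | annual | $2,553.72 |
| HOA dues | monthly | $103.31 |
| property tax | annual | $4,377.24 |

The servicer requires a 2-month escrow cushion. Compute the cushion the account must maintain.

Private mortgage insurance (PMI): $253.73 × 12 = $3,044.76 per year
Earthquake insurance: $1,831.92 per year
Windstorm insurance: $2,553.72 per year
HOA dues: $103.31 × 12 = $1,239.72 per year
Property tax: $4,377.24 per year
Yearly total = $13,047.36
Monthly = $13,047.36 / 12 = $1,087.28
Reserve = 2 × $1,087.28 = $2,174.56

$2,174.56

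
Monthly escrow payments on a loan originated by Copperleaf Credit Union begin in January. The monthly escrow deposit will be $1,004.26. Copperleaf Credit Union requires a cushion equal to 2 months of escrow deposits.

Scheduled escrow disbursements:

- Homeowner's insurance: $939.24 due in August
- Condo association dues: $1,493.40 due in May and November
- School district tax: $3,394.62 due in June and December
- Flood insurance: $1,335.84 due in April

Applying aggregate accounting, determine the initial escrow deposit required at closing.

$2,206.82

Cushion = 2 × $1,004.26 = $2,008.52
Trial balance (start $0, +$1,004.26 each month, − disbursements):
  Jan: +$1,004.26 → $1,004.26
  Feb: +$1,004.26 → $2,008.52
  Mar: +$1,004.26 → $3,012.78
  Apr: +$1,004.26 − $1,335.84 → $2,681.20
  May: +$1,004.26 − $1,493.40 → $2,192.06
  Jun: +$1,004.26 − $3,394.62 → -$198.30
  Jul: +$1,004.26 → $805.96
  Aug: +$1,004.26 − $939.24 → $870.98
  Sep: +$1,004.26 → $1,875.24
  Oct: +$1,004.26 → $2,879.50
  Nov: +$1,004.26 − $1,493.40 → $2,390.36
  Dec: +$1,004.26 − $3,394.62 → $0.00
Lowest trial balance = -$198.30 (Jun)
Initial deposit = cushion − low point = $2,008.52 − (-$198.30) = $2,206.82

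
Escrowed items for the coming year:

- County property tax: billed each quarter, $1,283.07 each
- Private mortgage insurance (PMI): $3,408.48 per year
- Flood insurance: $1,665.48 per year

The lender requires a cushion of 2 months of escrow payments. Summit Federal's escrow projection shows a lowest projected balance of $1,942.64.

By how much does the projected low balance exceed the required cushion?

County property tax — $1,283.07 × 4 = $5,132.28 annually
Private mortgage insurance (PMI) — $3,408.48 annually
Flood insurance — $1,665.48 annually
Combined annual = $5,132.28 + $3,408.48 + $1,665.48 = $10,206.24
Monthly escrow = $10,206.24 / 12 = $850.52
Required reserve = 2 × $850.52 = $1,701.04
Excess over cushion: $1,942.64 − $1,701.04 = $241.60

$241.60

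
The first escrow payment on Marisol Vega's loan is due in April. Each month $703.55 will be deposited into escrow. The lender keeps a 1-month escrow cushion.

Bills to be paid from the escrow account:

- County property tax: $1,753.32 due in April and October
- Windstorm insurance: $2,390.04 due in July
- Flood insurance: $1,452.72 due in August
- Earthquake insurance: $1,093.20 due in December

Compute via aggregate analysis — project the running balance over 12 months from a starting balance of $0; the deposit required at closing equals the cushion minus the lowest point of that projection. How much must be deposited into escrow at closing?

$3,128.10

Cushion = 1 × $703.55 = $703.55
Trial balance (start $0, +$703.55 each month, − disbursements):
  Apr: +$703.55 − $1,753.32 → -$1,049.77
  May: +$703.55 → -$346.22
  Jun: +$703.55 → $357.33
  Jul: +$703.55 − $2,390.04 → -$1,329.16
  Aug: +$703.55 − $1,452.72 → -$2,078.33
  Sep: +$703.55 → -$1,374.78
  Oct: +$703.55 − $1,753.32 → -$2,424.55
  Nov: +$703.55 → -$1,721.00
  Dec: +$703.55 − $1,093.20 → -$2,110.65
  Jan: +$703.55 → -$1,407.10
  Feb: +$703.55 → -$703.55
  Mar: +$703.55 → $0.00
Lowest trial balance = -$2,424.55 (Oct)
Initial deposit = cushion − low point = $703.55 − (-$2,424.55) = $3,128.10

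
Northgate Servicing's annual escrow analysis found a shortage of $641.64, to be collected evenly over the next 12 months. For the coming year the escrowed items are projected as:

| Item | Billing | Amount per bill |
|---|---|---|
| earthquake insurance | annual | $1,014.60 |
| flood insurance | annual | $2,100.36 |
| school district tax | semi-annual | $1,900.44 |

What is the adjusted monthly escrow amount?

$629.79

Earthquake insurance: $1,014.60 annually
Flood insurance: $2,100.36 annually
School district tax: $1,900.44 × 2 = $3,800.88 annually
Total per year = $1,014.60 + $2,100.36 + $3,800.88 = $6,915.84
Per month = $6,915.84 ÷ 12 = $576.32
Monthly shortage recovery: $641.64 ÷ 12 = $53.47
Adjusted monthly = $576.32 + $53.47 = $629.79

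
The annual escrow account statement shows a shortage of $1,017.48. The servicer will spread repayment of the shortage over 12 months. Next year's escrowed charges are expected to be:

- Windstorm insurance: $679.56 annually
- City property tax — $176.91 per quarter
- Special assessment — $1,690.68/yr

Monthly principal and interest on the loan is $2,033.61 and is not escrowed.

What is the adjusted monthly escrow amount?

Windstorm insurance: $679.56
City property tax: $176.91 × 4 = $707.64
Special assessment: $1,690.68
Annual escrow total = $3,077.88
Monthly escrow = $3,077.88 / 12 = $256.49
Shortage spread = $1,017.48 ÷ 12 = $84.79/mo
New monthly escrow = $256.49 + $84.79 = $341.28

$341.28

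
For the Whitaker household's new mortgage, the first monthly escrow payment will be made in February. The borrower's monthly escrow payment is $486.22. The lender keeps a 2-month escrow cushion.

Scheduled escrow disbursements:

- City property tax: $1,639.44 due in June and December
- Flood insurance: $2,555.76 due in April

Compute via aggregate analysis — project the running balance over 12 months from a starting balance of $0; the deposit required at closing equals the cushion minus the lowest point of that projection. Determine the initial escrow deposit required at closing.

Cushion = 2 × $486.22 = $972.44
Trial balance (start $0, +$486.22 each month, − disbursements):
  Feb: +$486.22 → $486.22
  Mar: +$486.22 → $972.44
  Apr: +$486.22 − $2,555.76 → -$1,097.10
  May: +$486.22 → -$610.88
  Jun: +$486.22 − $1,639.44 → -$1,764.10
  Jul: +$486.22 → -$1,277.88
  Aug: +$486.22 → -$791.66
  Sep: +$486.22 → -$305.44
  Oct: +$486.22 → $180.78
  Nov: +$486.22 → $667.00
  Dec: +$486.22 − $1,639.44 → -$486.22
  Jan: +$486.22 → $0.00
Lowest trial balance = -$1,764.10 (Jun)
Initial deposit = cushion − low point = $972.44 − (-$1,764.10) = $2,736.54

$2,736.54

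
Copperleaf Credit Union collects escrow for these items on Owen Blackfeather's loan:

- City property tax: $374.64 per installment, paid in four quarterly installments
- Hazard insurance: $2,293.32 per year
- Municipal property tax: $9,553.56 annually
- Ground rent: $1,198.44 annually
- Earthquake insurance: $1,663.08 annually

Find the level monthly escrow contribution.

City property tax — $374.64 × 4 = $1,498.56/yr
Hazard insurance — $2,293.32/yr
Municipal property tax — $9,553.56/yr
Ground rent — $1,198.44/yr
Earthquake insurance — $1,663.08/yr
Annual escrow total = $1,498.56 + $2,293.32 + $9,553.56 + $1,198.44 + $1,663.08 = $16,206.96
Monthly = $16,206.96 ÷ 12 = $1,350.58

$1,350.58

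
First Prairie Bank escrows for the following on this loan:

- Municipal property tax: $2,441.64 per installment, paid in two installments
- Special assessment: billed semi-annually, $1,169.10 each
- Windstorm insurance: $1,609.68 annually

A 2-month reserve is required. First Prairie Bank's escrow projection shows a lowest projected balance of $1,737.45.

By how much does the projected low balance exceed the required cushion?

Municipal property tax = $2,441.64 × 2 = $4,883.28
Special assessment = $1,169.10 × 2 = $2,338.20
Windstorm insurance = $1,609.68
Combined annual = $8,831.16
Per month = $8,831.16 ÷ 12 = $735.93
Required cushion = 2 × $735.93 = $1,471.86
Excess over cushion: $1,737.45 − $1,471.86 = $265.59

$265.59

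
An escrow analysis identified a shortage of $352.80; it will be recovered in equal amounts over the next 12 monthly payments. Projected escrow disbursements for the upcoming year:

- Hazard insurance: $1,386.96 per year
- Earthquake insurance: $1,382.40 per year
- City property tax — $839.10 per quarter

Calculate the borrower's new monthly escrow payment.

Hazard insurance — $1,386.96
Earthquake insurance — $1,382.40
City property tax — $839.10 × 4 = $3,356.40
Annual escrow total = $1,386.96 + $1,382.40 + $3,356.40 = $6,125.76
Per month = $6,125.76 / 12 = $510.48
Monthly shortage recovery: $352.80 / 12 = $29.40
New monthly escrow = $510.48 + $29.40 = $539.88

$539.88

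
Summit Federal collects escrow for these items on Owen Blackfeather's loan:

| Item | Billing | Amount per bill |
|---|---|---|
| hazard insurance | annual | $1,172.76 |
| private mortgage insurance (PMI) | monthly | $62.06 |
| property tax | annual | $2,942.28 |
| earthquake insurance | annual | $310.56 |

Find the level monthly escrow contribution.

$430.86

Hazard insurance = $1,172.76
Private mortgage insurance (PMI) = $62.06 × 12 = $744.72
Property tax = $2,942.28
Earthquake insurance = $310.56
Yearly total = $1,172.76 + $744.72 + $2,942.28 + $310.56 = $5,170.32
Per month = $5,170.32 / 12 = $430.86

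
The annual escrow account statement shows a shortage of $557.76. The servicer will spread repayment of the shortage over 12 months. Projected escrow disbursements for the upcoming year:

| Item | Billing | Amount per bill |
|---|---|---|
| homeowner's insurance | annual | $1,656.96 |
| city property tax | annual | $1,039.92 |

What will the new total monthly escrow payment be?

Homeowner's insurance: $1,656.96/yr
City property tax: $1,039.92/yr
Annual escrow total = $1,656.96 + $1,039.92 = $2,696.88
Monthly escrow = $2,696.88 ÷ 12 = $224.74
Monthly shortage recovery: $557.76 ÷ 12 = $46.48
New monthly escrow = $224.74 + $46.48 = $271.22

$271.22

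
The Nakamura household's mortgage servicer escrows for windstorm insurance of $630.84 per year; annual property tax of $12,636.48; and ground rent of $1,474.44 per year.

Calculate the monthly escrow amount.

$1,228.48

Windstorm insurance = $630.84/yr
Property tax = $12,636.48/yr
Ground rent = $1,474.44/yr
Yearly total = $14,741.76
Per month = $14,741.76 ÷ 12 = $1,228.48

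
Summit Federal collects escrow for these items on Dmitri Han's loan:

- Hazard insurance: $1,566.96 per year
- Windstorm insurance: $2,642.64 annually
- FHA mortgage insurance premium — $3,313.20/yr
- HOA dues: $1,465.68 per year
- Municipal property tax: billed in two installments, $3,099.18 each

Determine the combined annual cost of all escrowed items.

$15,186.84

Hazard insurance = $1,566.96 per year
Windstorm insurance = $2,642.64 per year
FHA mortgage insurance premium = $3,313.20 per year
HOA dues = $1,465.68 per year
Municipal property tax = $3,099.18 × 2 = $6,198.36 per year
Annual escrow total = $15,186.84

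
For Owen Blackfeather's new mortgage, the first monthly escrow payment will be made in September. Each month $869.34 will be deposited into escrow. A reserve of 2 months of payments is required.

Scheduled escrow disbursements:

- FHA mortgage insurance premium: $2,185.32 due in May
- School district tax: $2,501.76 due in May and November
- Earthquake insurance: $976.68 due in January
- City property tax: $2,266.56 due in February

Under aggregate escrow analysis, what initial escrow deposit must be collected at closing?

Cushion = 2 × $869.34 = $1,738.68
Trial balance (start $0, +$869.34 each month, − disbursements):
  Sep: +$869.34 → $869.34
  Oct: +$869.34 → $1,738.68
  Nov: +$869.34 − $2,501.76 → $106.26
  Dec: +$869.34 → $975.60
  Jan: +$869.34 − $976.68 → $868.26
  Feb: +$869.34 − $2,266.56 → -$528.96
  Mar: +$869.34 → $340.38
  Apr: +$869.34 → $1,209.72
  May: +$869.34 − $4,687.08 → -$2,608.02
  Jun: +$869.34 → -$1,738.68
  Jul: +$869.34 → -$869.34
  Aug: +$869.34 → $0.00
Lowest trial balance = -$2,608.02 (May)
Initial deposit = cushion − low point = $1,738.68 − (-$2,608.02) = $4,346.70

$4,346.70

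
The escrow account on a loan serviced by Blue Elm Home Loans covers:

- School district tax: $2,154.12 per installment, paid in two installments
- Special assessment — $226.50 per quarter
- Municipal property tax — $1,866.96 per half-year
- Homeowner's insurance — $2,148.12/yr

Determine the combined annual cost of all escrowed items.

$11,096.28

School district tax — $2,154.12 × 2 = $4,308.24/yr
Special assessment — $226.50 × 4 = $906.00/yr
Municipal property tax — $1,866.96 × 2 = $3,733.92/yr
Homeowner's insurance — $2,148.12/yr
Total annual escrow = $4,308.24 + $906.00 + $3,733.92 + $2,148.12 = $11,096.28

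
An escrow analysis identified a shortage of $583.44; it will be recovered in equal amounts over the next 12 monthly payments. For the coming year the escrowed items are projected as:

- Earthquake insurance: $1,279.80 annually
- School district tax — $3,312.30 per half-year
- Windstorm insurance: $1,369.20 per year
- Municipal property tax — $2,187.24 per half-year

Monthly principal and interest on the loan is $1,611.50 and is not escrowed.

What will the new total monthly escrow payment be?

$1,185.96

Earthquake insurance: $1,279.80
School district tax: $3,312.30 × 2 = $6,624.60
Windstorm insurance: $1,369.20
Municipal property tax: $2,187.24 × 2 = $4,374.48
Combined annual = $1,279.80 + $6,624.60 + $1,369.20 + $4,374.48 = $13,648.08
Monthly escrow = $13,648.08 / 12 = $1,137.34
Monthly shortage recovery: $583.44 ÷ 12 = $48.62
New monthly escrow = $1,137.34 + $48.62 = $1,185.96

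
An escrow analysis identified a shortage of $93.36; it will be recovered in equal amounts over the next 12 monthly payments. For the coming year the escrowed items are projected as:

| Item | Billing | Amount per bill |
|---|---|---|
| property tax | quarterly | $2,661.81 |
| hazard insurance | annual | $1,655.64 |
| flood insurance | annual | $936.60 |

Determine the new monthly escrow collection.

$1,111.07

Property tax — $2,661.81 × 4 = $10,647.24 per year
Hazard insurance — $1,655.64 per year
Flood insurance — $936.60 per year
Total per year = $10,647.24 + $1,655.64 + $936.60 = $13,239.48
Monthly escrow = $13,239.48 / 12 = $1,103.29
Shortage spread = $93.36 ÷ 12 = $7.78/mo
Adjusted monthly = $1,103.29 + $7.78 = $1,111.07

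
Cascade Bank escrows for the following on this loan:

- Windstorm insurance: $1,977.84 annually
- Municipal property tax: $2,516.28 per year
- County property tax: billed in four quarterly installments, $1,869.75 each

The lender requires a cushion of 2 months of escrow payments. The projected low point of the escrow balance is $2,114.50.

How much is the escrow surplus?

$118.98

Windstorm insurance — $1,977.84/yr
Municipal property tax — $2,516.28/yr
County property tax — $1,869.75 × 4 = $7,479.00/yr
Total annual escrow = $11,973.12
Per month = $11,973.12 ÷ 12 = $997.76
Cushion = 2 × $997.76 = $1,995.52
Surplus = $2,114.50 − $1,995.52 = $118.98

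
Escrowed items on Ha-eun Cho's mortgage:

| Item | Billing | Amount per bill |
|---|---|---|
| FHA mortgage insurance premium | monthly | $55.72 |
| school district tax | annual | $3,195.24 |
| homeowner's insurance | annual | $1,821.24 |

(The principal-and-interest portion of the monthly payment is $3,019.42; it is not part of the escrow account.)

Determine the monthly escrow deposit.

$473.76

FHA mortgage insurance premium = $55.72 × 12 = $668.64 per year
School district tax = $3,195.24 per year
Homeowner's insurance = $1,821.24 per year
Annual escrow total = $668.64 + $3,195.24 + $1,821.24 = $5,685.12
Base monthly escrow = $5,685.12 ÷ 12 = $473.76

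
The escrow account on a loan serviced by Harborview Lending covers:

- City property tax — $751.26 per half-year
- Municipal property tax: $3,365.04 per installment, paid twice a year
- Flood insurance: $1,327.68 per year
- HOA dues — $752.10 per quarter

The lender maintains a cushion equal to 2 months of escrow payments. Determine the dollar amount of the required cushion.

City property tax: $751.26 × 2 = $1,502.52/yr
Municipal property tax: $3,365.04 × 2 = $6,730.08/yr
Flood insurance: $1,327.68/yr
HOA dues: $752.10 × 4 = $3,008.40/yr
Total per year = $1,502.52 + $6,730.08 + $1,327.68 + $3,008.40 = $12,568.68
Base monthly escrow = $12,568.68 / 12 = $1,047.39
Cushion = 2 × $1,047.39 = $2,094.78

$2,094.78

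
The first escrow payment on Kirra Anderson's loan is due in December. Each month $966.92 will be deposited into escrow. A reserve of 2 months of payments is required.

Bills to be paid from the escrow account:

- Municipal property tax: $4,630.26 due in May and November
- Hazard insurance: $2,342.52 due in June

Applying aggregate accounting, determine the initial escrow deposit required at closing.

$2,138.18

Cushion = 2 × $966.92 = $1,933.84
Trial balance (start $0, +$966.92 each month, − disbursements):
  Dec: +$966.92 → $966.92
  Jan: +$966.92 → $1,933.84
  Feb: +$966.92 → $2,900.76
  Mar: +$966.92 → $3,867.68
  Apr: +$966.92 → $4,834.60
  May: +$966.92 − $4,630.26 → $1,171.26
  Jun: +$966.92 − $2,342.52 → -$204.34
  Jul: +$966.92 → $762.58
  Aug: +$966.92 → $1,729.50
  Sep: +$966.92 → $2,696.42
  Oct: +$966.92 → $3,663.34
  Nov: +$966.92 − $4,630.26 → $0.00
Lowest trial balance = -$204.34 (Jun)
Initial deposit = cushion − low point = $1,933.84 − (-$204.34) = $2,138.18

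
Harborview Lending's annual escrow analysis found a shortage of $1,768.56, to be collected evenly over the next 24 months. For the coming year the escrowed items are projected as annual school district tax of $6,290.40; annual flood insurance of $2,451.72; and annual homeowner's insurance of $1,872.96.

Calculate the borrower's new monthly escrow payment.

$958.28

School district tax: $6,290.40 per year
Flood insurance: $2,451.72 per year
Homeowner's insurance: $1,872.96 per year
Annual escrow total = $6,290.40 + $2,451.72 + $1,872.96 = $10,615.08
Base monthly escrow = $10,615.08 ÷ 12 = $884.59
Shortage spread = $1,768.56 / 24 = $73.69/mo
New monthly escrow = $884.59 + $73.69 = $958.28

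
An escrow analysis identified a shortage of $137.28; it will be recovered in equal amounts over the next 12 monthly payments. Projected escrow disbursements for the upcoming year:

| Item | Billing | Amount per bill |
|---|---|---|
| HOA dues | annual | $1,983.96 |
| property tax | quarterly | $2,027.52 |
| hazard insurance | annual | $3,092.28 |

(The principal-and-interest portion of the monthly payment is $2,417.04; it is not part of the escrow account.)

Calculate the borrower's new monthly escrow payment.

HOA dues = $1,983.96 per year
Property tax = $2,027.52 × 4 = $8,110.08 per year
Hazard insurance = $3,092.28 per year
Combined annual = $1,983.96 + $8,110.08 + $3,092.28 = $13,186.32
Per month = $13,186.32 ÷ 12 = $1,098.86
Monthly shortage recovery: $137.28 / 12 = $11.44
New monthly escrow = $1,098.86 + $11.44 = $1,110.30

$1,110.30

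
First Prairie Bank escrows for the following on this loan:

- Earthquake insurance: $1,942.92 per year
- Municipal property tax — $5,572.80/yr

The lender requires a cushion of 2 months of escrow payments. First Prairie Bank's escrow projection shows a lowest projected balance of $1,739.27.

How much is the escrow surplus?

Earthquake insurance = $1,942.92/yr
Municipal property tax = $5,572.80/yr
Total annual escrow = $1,942.92 + $5,572.80 = $7,515.72
Monthly = $7,515.72 / 12 = $626.31
Required reserve = 2 × $626.31 = $1,252.62
Surplus = $1,739.27 − $1,252.62 = $486.65

$486.65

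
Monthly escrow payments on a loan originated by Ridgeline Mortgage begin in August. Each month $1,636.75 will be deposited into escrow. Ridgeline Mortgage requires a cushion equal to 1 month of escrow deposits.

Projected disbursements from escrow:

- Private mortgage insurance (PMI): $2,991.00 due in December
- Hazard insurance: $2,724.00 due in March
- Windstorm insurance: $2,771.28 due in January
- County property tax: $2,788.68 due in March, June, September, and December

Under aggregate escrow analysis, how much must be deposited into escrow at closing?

Cushion = 1 × $1,636.75 = $1,636.75
Trial balance (start $0, +$1,636.75 each month, − disbursements):
  Aug: +$1,636.75 → $1,636.75
  Sep: +$1,636.75 − $2,788.68 → $484.82
  Oct: +$1,636.75 → $2,121.57
  Nov: +$1,636.75 → $3,758.32
  Dec: +$1,636.75 − $5,779.68 → -$384.61
  Jan: +$1,636.75 − $2,771.28 → -$1,519.14
  Feb: +$1,636.75 → $117.61
  Mar: +$1,636.75 − $5,512.68 → -$3,758.32
  Apr: +$1,636.75 → -$2,121.57
  May: +$1,636.75 → -$484.82
  Jun: +$1,636.75 − $2,788.68 → -$1,636.75
  Jul: +$1,636.75 → $0.00
Lowest trial balance = -$3,758.32 (Mar)
Initial deposit = cushion − low point = $1,636.75 − (-$3,758.32) = $5,395.07

$5,395.07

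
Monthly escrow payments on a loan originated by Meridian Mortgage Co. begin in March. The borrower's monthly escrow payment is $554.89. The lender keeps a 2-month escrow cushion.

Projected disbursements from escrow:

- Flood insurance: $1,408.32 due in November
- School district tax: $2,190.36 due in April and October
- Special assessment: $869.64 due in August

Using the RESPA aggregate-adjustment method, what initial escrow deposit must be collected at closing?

$2,774.45

Cushion = 2 × $554.89 = $1,109.78
Trial balance (start $0, +$554.89 each month, − disbursements):
  Mar: +$554.89 → $554.89
  Apr: +$554.89 − $2,190.36 → -$1,080.58
  May: +$554.89 → -$525.69
  Jun: +$554.89 → $29.20
  Jul: +$554.89 → $584.09
  Aug: +$554.89 − $869.64 → $269.34
  Sep: +$554.89 → $824.23
  Oct: +$554.89 − $2,190.36 → -$811.24
  Nov: +$554.89 − $1,408.32 → -$1,664.67
  Dec: +$554.89 → -$1,109.78
  Jan: +$554.89 → -$554.89
  Feb: +$554.89 → $0.00
Lowest trial balance = -$1,664.67 (Nov)
Initial deposit = cushion − low point = $1,109.78 − (-$1,664.67) = $2,774.45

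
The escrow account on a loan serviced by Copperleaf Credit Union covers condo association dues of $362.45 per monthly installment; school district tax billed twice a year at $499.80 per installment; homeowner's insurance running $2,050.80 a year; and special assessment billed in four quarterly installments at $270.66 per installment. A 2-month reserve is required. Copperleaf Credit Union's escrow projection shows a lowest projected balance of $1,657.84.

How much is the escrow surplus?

Condo association dues — $362.45 × 12 = $4,349.40 per year
School district tax — $499.80 × 2 = $999.60 per year
Homeowner's insurance — $2,050.80 per year
Special assessment — $270.66 × 4 = $1,082.64 per year
Annual escrow total = $8,482.44
Monthly escrow = $8,482.44 ÷ 12 = $706.87
Required cushion = 2 × $706.87 = $1,413.74
Excess over cushion: $1,657.84 − $1,413.74 = $244.10

$244.10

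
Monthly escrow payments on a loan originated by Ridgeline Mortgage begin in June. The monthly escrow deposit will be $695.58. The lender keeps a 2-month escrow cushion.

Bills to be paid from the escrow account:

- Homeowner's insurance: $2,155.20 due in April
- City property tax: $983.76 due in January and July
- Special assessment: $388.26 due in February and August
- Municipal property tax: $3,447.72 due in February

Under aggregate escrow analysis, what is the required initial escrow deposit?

Cushion = 2 × $695.58 = $1,391.16
Trial balance (start $0, +$695.58 each month, − disbursements):
  Jun: +$695.58 → $695.58
  Jul: +$695.58 − $983.76 → $407.40
  Aug: +$695.58 − $388.26 → $714.72
  Sep: +$695.58 → $1,410.30
  Oct: +$695.58 → $2,105.88
  Nov: +$695.58 → $2,801.46
  Dec: +$695.58 → $3,497.04
  Jan: +$695.58 − $983.76 → $3,208.86
  Feb: +$695.58 − $3,835.98 → $68.46
  Mar: +$695.58 → $764.04
  Apr: +$695.58 − $2,155.20 → -$695.58
  May: +$695.58 → $0.00
Lowest trial balance = -$695.58 (Apr)
Initial deposit = cushion − low point = $1,391.16 − (-$695.58) = $2,086.74

$2,086.74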